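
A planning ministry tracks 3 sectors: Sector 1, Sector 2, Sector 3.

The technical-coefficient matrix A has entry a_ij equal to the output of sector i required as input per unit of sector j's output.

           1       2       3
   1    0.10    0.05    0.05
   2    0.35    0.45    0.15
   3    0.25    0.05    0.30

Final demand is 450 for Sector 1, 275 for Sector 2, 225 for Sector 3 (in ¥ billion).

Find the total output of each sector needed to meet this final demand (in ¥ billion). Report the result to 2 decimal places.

I − A =
  [   0.90    -0.05    -0.05]
  [  -0.35     0.55    -0.15]
  [  -0.25    -0.05     0.70]
Cofactors of I−A, C_ij = (−1)^(i+j)·(minor ij) (rows/columns in the sector order above):
  C_11 = (0.55)(0.70) − (-0.15)(-0.05) = 0.3775
  C_12 = −[(-0.35)(0.70) − (-0.15)(-0.25)] = 0.2825
  C_13 = (-0.35)(-0.05) − (0.55)(-0.25) = 0.1550
  C_21 = −[(-0.05)(0.70) − (-0.05)(-0.05)] = 0.0375
  C_22 = (0.90)(0.70) − (-0.05)(-0.25) = 0.6175
  C_23 = −[(0.90)(-0.05) − (-0.05)(-0.25)] = 0.0575
  C_31 = (-0.05)(-0.15) − (-0.05)(0.55) = 0.0350
  C_32 = −[(0.90)(-0.15) − (-0.05)(-0.35)] = 0.1525
  C_33 = (0.90)(0.55) − (-0.05)(-0.35) = 0.4775
det(I−A) = Σ_j (I−A)_1j·C_1j = (0.90)(0.3775) + (-0.05)(0.2825) + (-0.05)(0.1550) = 0.317875
adj(I−A) = Cᵀ =
  [ 0.3775   0.0375   0.0350]
  [ 0.2825   0.6175   0.1525]
  [ 0.1550   0.0575   0.4775]
(I − A)⁻¹ = adj(I−A) / det(I−A) ≈
  [   1.1876     0.1180     0.1101]
  [   0.8887     1.9426     0.4797]
  [   0.4876     0.1809     1.5022]
x = (I − A)⁻¹ d = adj(I−A)·d / det(I−A), with det(I−A) = 0.317875:
  x_1 = (0.3775·450 + 0.0375·275 + 0.0350·225) / 0.317875 = 188.0625 / 0.317875 ≈ 591.62
  x_2 = (0.2825·450 + 0.6175·275 + 0.1525·225) / 0.317875 = 331.25 / 0.317875 ≈ 1042.08
  x_3 = (0.1550·450 + 0.0575·275 + 0.4775·225) / 0.317875 = 193.00 / 0.317875 ≈ 607.16

x_1 = 591.62, x_2 = 1042.08, x_3 = 607.16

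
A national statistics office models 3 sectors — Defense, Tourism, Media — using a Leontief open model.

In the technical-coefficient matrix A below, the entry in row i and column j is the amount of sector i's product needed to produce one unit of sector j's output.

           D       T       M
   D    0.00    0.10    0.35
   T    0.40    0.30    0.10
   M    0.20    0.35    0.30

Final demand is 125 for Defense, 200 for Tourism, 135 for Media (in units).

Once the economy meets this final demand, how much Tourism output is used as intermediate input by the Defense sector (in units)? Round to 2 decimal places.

I − A =
  [   1.00    -0.10    -0.35]
  [  -0.40     0.70    -0.10]
  [  -0.20    -0.35     0.70]
Cofactors of I−A, C_ij = (−1)^(i+j)·(minor ij) (rows/columns in the sector order above):
  C_11 = (0.70)(0.70) − (-0.10)(-0.35) = 0.4550
  C_12 = −[(-0.40)(0.70) − (-0.10)(-0.20)] = 0.3000
  C_13 = (-0.40)(-0.35) − (0.70)(-0.20) = 0.2800
  C_21 = −[(-0.10)(0.70) − (-0.35)(-0.35)] = 0.1925
  C_22 = (1.00)(0.70) − (-0.35)(-0.20) = 0.6300
  C_23 = −[(1.00)(-0.35) − (-0.10)(-0.20)] = 0.3700
  C_31 = (-0.10)(-0.10) − (-0.35)(0.70) = 0.2550
  C_32 = −[(1.00)(-0.10) − (-0.35)(-0.40)] = 0.2400
  C_33 = (1.00)(0.70) − (-0.10)(-0.40) = 0.6600
det(I−A) = Σ_j (I−A)_1j·C_1j = (1.00)(0.4550) + (-0.10)(0.3000) + (-0.35)(0.2800) = 0.3270
adj(I−A) = Cᵀ =
  [ 0.4550   0.1925   0.2550]
  [ 0.3000   0.6300   0.2400]
  [ 0.2800   0.3700   0.6600]
(I − A)⁻¹ = adj(I−A) / det(I−A) ≈
  [   1.3914     0.5887     0.7798]
  [   0.9174     1.9266     0.7339]
  [   0.8563     1.1315     2.0183]
First solve x = (I − A)⁻¹ d = adj(I−A)·d / det(I−A); in particular x_D = (0.4550·125 + 0.1925·200 + 0.2550·135) / 0.3270 = 129.80 / 0.3270 ≈ 396.9419.
Intermediate flow from T to D: z_TD = a_TD · x_D = 0.40 × 129.80 / 0.3270 = 51.92 / 0.3270 ≈ 158.78.

z_TD = 158.78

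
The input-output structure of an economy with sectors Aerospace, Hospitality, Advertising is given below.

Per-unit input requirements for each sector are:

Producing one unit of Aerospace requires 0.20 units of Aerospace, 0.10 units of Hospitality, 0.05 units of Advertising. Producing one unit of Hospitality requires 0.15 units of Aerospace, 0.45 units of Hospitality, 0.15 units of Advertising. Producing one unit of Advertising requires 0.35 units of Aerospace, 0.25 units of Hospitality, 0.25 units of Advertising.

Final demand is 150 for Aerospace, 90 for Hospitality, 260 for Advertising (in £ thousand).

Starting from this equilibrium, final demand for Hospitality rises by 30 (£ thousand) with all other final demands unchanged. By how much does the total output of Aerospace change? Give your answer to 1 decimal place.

I − A =
  [   0.80    -0.15    -0.35]
  [  -0.10     0.55    -0.25]
  [  -0.05    -0.15     0.75]
Cofactors of I−A, C_ij = (−1)^(i+j)·(minor ij) (rows/columns in the sector order above):
  C_11 = (0.55)(0.75) − (-0.25)(-0.15) = 0.3750
  C_12 = −[(-0.10)(0.75) − (-0.25)(-0.05)] = 0.0875
  C_13 = (-0.10)(-0.15) − (0.55)(-0.05) = 0.0425
  C_21 = −[(-0.15)(0.75) − (-0.35)(-0.15)] = 0.1650
  C_22 = (0.80)(0.75) − (-0.35)(-0.05) = 0.5825
  C_23 = −[(0.80)(-0.15) − (-0.15)(-0.05)] = 0.1275
  C_31 = (-0.15)(-0.25) − (-0.35)(0.55) = 0.2300
  C_32 = −[(0.80)(-0.25) − (-0.35)(-0.10)] = 0.2350
  C_33 = (0.80)(0.55) − (-0.15)(-0.10) = 0.4250
det(I−A) = Σ_j (I−A)_1j·C_1j = (0.80)(0.3750) + (-0.15)(0.0875) + (-0.35)(0.0425) = 0.2720
adj(I−A) = Cᵀ =
  [ 0.3750   0.1650   0.2300]
  [ 0.0875   0.5825   0.2350]
  [ 0.0425   0.1275   0.4250]
(I − A)⁻¹ = adj(I−A) / det(I−A) ≈
  [   1.3787     0.6066     0.8456]
  [   0.3217     2.1415     0.8640]
  [   0.1563     0.4688     1.5625]
Δx = (I − A)⁻¹ Δd with Δd having +30 in the Hospitality component and 0 elsewhere.
So Δx_1 = L_12 · (+30), where L_12 = adj(I−A)_12 / det(I−A) = 0.1650 / 0.2720.
Δx_1 = 0.1650 × (+30) / 0.2720 = 4.95 / 0.2720 ≈ 18.2.

Δx_1 = 18.2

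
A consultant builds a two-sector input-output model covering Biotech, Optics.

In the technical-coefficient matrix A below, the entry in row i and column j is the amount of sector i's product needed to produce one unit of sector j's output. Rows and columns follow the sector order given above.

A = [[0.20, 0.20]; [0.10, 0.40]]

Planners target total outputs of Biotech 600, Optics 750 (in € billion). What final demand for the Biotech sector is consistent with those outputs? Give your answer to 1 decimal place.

I − A =
  [   0.80    -0.20]
  [  -0.10     0.60]
d = (I − A) x:
  d_1 = (+0.80)·600 + (-0.20)·750 = 330.0
  d_2 = (-0.10)·600 + (+0.60)·750 = 390.0

d_1 = 330.0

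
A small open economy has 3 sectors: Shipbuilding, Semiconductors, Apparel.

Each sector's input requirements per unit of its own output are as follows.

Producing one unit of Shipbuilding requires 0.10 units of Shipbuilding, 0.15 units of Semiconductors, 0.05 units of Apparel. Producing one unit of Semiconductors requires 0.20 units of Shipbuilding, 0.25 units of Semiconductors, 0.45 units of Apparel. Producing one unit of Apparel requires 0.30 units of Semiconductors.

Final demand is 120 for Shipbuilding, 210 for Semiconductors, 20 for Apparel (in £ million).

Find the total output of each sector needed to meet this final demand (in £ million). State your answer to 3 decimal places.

x_1 = 224.784, x_2 = 411.527, x_3 = 216.427

I − A =
  [   0.90    -0.20     0.00]
  [  -0.15     0.75    -0.30]
  [  -0.05    -0.45     1.00]
Cofactors of I−A, C_ij = (−1)^(i+j)·(minor ij) (rows/columns in the sector order above):
  C_11 = (0.75)(1.00) − (-0.30)(-0.45) = 0.6150
  C_12 = −[(-0.15)(1.00) − (-0.30)(-0.05)] = 0.1650
  C_13 = (-0.15)(-0.45) − (0.75)(-0.05) = 0.1050
  C_21 = −[(-0.20)(1.00) − (0.00)(-0.45)] = 0.2000
  C_22 = (0.90)(1.00) − (0.00)(-0.05) = 0.9000
  C_23 = −[(0.90)(-0.45) − (-0.20)(-0.05)] = 0.4150
  C_31 = (-0.20)(-0.30) − (0.00)(0.75) = 0.0600
  C_32 = −[(0.90)(-0.30) − (0.00)(-0.15)] = 0.2700
  C_33 = (0.90)(0.75) − (-0.20)(-0.15) = 0.6450
det(I−A) = Σ_j (I−A)_1j·C_1j = (0.90)(0.6150) + (-0.20)(0.1650) + (0.00)(0.1050) = 0.5205
adj(I−A) = Cᵀ =
  [ 0.6150   0.2000   0.0600]
  [ 0.1650   0.9000   0.2700]
  [ 0.1050   0.4150   0.6450]
(I − A)⁻¹ = adj(I−A) / det(I−A) ≈
  [   1.1816     0.3842     0.1153]
  [   0.3170     1.7291     0.5187]
  [   0.2017     0.7973     1.2392]
x = (I − A)⁻¹ d = adj(I−A)·d / det(I−A), with det(I−A) = 0.5205:
  x_1 = (0.6150·120 + 0.2000·210 + 0.0600·20) / 0.5205 = 117.00 / 0.5205 ≈ 224.784
  x_2 = (0.1650·120 + 0.9000·210 + 0.2700·20) / 0.5205 = 214.20 / 0.5205 ≈ 411.527
  x_3 = (0.1050·120 + 0.4150·210 + 0.6450·20) / 0.5205 = 112.65 / 0.5205 ≈ 216.427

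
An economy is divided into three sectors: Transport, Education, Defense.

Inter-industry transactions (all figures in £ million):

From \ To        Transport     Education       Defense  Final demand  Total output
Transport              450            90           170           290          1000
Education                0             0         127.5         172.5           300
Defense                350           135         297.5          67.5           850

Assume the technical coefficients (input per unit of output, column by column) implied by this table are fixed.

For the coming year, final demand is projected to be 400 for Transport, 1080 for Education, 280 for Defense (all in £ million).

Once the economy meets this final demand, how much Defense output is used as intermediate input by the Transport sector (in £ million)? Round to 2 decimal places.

z_DT = 909.07

Technical coefficients a_ij = z_ij / X_j:
  a_TT = 450/1000 = 0.45, a_ET = 0/1000 = 0.00, a_DT = 350/1000 = 0.35
  a_TE = 90/300 = 0.30, a_EE = 0/300 = 0.00, a_DE = 135/300 = 0.45
  a_TD = 170/850 = 0.20, a_ED = 127.5/850 = 0.15, a_DD = 297.5/850 = 0.35
I − A =
  [   0.55    -0.30    -0.20]
  [   0.00     1.00    -0.15]
  [  -0.35    -0.45     0.65]
Cofactors of I−A, C_ij = (−1)^(i+j)·(minor ij) (rows/columns in the sector order above):
  C_11 = (1.00)(0.65) − (-0.15)(-0.45) = 0.5825
  C_12 = −[(0.00)(0.65) − (-0.15)(-0.35)] = 0.0525
  C_13 = (0.00)(-0.45) − (1.00)(-0.35) = 0.3500
  C_21 = −[(-0.30)(0.65) − (-0.20)(-0.45)] = 0.2850
  C_22 = (0.55)(0.65) − (-0.20)(-0.35) = 0.2875
  C_23 = −[(0.55)(-0.45) − (-0.30)(-0.35)] = 0.3525
  C_31 = (-0.30)(-0.15) − (-0.20)(1.00) = 0.2450
  C_32 = −[(0.55)(-0.15) − (-0.20)(0.00)] = 0.0825
  C_33 = (0.55)(1.00) − (-0.30)(0.00) = 0.5500
det(I−A) = Σ_j (I−A)_1j·C_1j = (0.55)(0.5825) + (-0.30)(0.0525) + (-0.20)(0.3500) = 0.234625
adj(I−A) = Cᵀ =
  [ 0.5825   0.2850   0.2450]
  [ 0.0525   0.2875   0.0825]
  [ 0.3500   0.3525   0.5500]
(I − A)⁻¹ = adj(I−A) / det(I−A) ≈
  [   2.4827     1.2147     1.0442]
  [   0.2238     1.2254     0.3516]
  [   1.4917     1.5024     2.3442]
First solve x = (I − A)⁻¹ d = adj(I−A)·d / det(I−A); in particular x_T = (0.5825·400 + 0.2850·1080 + 0.2450·280) / 0.234625 = 609.40 / 0.234625 ≈ 2597.3362.
Intermediate flow from D to T: z_DT = a_DT · x_T = 0.35 × 609.40 / 0.234625 = 213.29 / 0.234625 ≈ 909.07.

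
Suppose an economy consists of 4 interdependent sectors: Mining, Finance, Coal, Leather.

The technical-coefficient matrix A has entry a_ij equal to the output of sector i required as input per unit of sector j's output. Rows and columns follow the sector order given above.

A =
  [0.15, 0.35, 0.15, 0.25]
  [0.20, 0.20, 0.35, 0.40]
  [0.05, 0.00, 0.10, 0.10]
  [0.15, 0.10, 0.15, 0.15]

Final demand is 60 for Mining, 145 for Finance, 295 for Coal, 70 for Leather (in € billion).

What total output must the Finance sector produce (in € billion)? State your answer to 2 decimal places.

I − A =
  [   0.85    -0.35    -0.15    -0.25]
  [  -0.20     0.80    -0.35    -0.40]
  [  -0.05     0.00     0.90    -0.10]
  [  -0.15    -0.10    -0.15     0.85]
Compute the cofactors C_ij = (−1)^(i+j)·(3×3 minor ij) of I−A; the adjugate is their transpose:
adj(I−A) = Cᵀ =
  [ 0.560500   0.286500   0.259875   0.330250]
  [ 0.227125   0.593250   0.332750   0.385125]
  [ 0.046000   0.029875   0.428500   0.078000]
  [ 0.133750   0.125625   0.160625   0.536875]
det(I−A) = Σ_j (I−A)_1j·C_1j = (0.85)(0.560500) + (-0.35)(0.227125) + (-0.15)(0.046000) + (-0.25)(0.133750) = 0.35659375
(I − A)⁻¹ = adj(I−A) / det(I−A) ≈
  [   1.5718     0.8034     0.7288     0.9261]
  [   0.6369     1.6637     0.9331     1.0800]
  [   0.1290     0.0838     1.2016     0.2187]
  [   0.3751     0.3523     0.4504     1.5056]
x = (I − A)⁻¹ d = adj(I−A)·d / det(I−A), with det(I−A) = 0.35659375:
  x_M = (0.560500·60 + 0.286500·145 + 0.259875·295 + 0.330250·70) / 0.35659375 = 174.953125 / 0.35659375 ≈ 490.62
  x_F = (0.227125·60 + 0.593250·145 + 0.332750·295 + 0.385125·70) / 0.35659375 = 224.76875 / 0.35659375 ≈ 630.32
  x_C = (0.046000·60 + 0.029875·145 + 0.428500·295 + 0.078000·70) / 0.35659375 = 138.959375 / 0.35659375 ≈ 389.69
  x_L = (0.133750·60 + 0.125625·145 + 0.160625·295 + 0.536875·70) / 0.35659375 = 111.20625 / 0.35659375 ≈ 311.86

x_F = 630.32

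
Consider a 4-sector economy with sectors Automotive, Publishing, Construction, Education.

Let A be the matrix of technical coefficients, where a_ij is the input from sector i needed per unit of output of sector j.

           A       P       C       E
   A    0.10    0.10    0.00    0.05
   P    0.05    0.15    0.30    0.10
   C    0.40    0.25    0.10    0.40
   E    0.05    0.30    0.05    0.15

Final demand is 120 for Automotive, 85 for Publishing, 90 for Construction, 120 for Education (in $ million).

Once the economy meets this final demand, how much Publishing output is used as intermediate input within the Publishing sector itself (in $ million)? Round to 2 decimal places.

z_PP = 41.29

I − A =
  [   0.90    -0.10     0.00    -0.05]
  [  -0.05     0.85    -0.30    -0.10]
  [  -0.40    -0.25     0.90    -0.40]
  [  -0.05    -0.30    -0.05     0.85]
Compute the cofactors C_ij = (−1)^(i+j)·(3×3 minor ij) of I−A; the adjugate is their transpose:
adj(I−A) = Cᵀ =
  [ 0.505250   0.088625   0.032625   0.055500]
  [ 0.151750   0.667250   0.233375   0.197250]
  [ 0.311875   0.340625   0.615625   0.348125]
  [ 0.101625   0.260750   0.120500   0.604500]
det(I−A) = Σ_j (I−A)_1j·C_1j = (0.90)(0.505250) + (-0.10)(0.151750) + (0.00)(0.311875) + (-0.05)(0.101625) = 0.43446875
(I − A)⁻¹ = adj(I−A) / det(I−A) ≈
  [   1.1629     0.2040     0.0751     0.1277]
  [   0.3493     1.5358     0.5372     0.4540]
  [   0.7178     0.7840     1.4170     0.8013]
  [   0.2339     0.6002     0.2774     1.3914]
First solve x = (I − A)⁻¹ d = adj(I−A)·d / det(I−A); in particular x_P = (0.151750·120 + 0.667250·85 + 0.233375·90 + 0.197250·120) / 0.43446875 = 119.60 / 0.43446875 ≈ 275.2787.
Intermediate flow from P to P: z_PP = a_PP · x_P = 0.15 × 119.60 / 0.43446875 = 17.94 / 0.43446875 ≈ 41.29.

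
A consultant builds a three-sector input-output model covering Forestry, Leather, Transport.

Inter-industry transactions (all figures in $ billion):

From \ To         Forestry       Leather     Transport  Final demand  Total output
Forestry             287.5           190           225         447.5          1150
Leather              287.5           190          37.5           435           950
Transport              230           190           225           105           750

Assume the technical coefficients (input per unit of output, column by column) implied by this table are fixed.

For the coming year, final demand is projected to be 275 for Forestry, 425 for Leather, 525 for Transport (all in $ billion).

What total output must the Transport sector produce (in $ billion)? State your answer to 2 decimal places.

Technical coefficients a_ij = z_ij / X_j:
  a_FF = 287.5/1150 = 0.25, a_LF = 287.5/1150 = 0.25, a_TF = 230/1150 = 0.20
  a_FL = 190/950 = 0.20, a_LL = 190/950 = 0.20, a_TL = 190/950 = 0.20
  a_FT = 225/750 = 0.30, a_LT = 37.5/750 = 0.05, a_TT = 225/750 = 0.30
I − A =
  [   0.75    -0.20    -0.30]
  [  -0.25     0.80    -0.05]
  [  -0.20    -0.20     0.70]
Cofactors of I−A, C_ij = (−1)^(i+j)·(minor ij) (rows/columns in the sector order above):
  C_11 = (0.80)(0.70) − (-0.05)(-0.20) = 0.5500
  C_12 = −[(-0.25)(0.70) − (-0.05)(-0.20)] = 0.1850
  C_13 = (-0.25)(-0.20) − (0.80)(-0.20) = 0.2100
  C_21 = −[(-0.20)(0.70) − (-0.30)(-0.20)] = 0.2000
  C_22 = (0.75)(0.70) − (-0.30)(-0.20) = 0.4650
  C_23 = −[(0.75)(-0.20) − (-0.20)(-0.20)] = 0.1900
  C_31 = (-0.20)(-0.05) − (-0.30)(0.80) = 0.2500
  C_32 = −[(0.75)(-0.05) − (-0.30)(-0.25)] = 0.1125
  C_33 = (0.75)(0.80) − (-0.20)(-0.25) = 0.5500
det(I−A) = Σ_j (I−A)_1j·C_1j = (0.75)(0.5500) + (-0.20)(0.1850) + (-0.30)(0.2100) = 0.3125
adj(I−A) = Cᵀ =
  [ 0.5500   0.2000   0.2500]
  [ 0.1850   0.4650   0.1125]
  [ 0.2100   0.1900   0.5500]
(I − A)⁻¹ = adj(I−A) / det(I−A) ≈
  [   1.7600     0.6400     0.8000]
  [   0.5920     1.4880     0.3600]
  [   0.6720     0.6080     1.7600]
x = (I − A)⁻¹ d = adj(I−A)·d / det(I−A), with det(I−A) = 0.3125:
  x_F = (0.5500·275 + 0.2000·425 + 0.2500·525) / 0.3125 = 367.50 / 0.3125 = 1176.00
  x_L = (0.1850·275 + 0.4650·425 + 0.1125·525) / 0.3125 = 307.5625 / 0.3125 = 984.20
  x_T = (0.2100·275 + 0.1900·425 + 0.5500·525) / 0.3125 = 427.25 / 0.3125 = 1367.20

x_T = 1367.20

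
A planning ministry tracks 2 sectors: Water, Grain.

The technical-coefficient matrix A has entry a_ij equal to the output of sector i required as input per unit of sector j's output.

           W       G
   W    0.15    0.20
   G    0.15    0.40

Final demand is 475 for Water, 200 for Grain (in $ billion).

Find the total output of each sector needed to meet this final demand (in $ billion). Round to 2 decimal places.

I − A =
  [   0.85    -0.20]
  [  -0.15     0.60]
det(I−A) = (0.85)(0.60) − (-0.20)(-0.15) = 0.4800
adj(I−A) = [[0.60, 0.20], [0.15, 0.85]]
(I − A)⁻¹ = adj(I−A) / det(I−A) ≈
  [   1.2500     0.4167]
  [   0.3125     1.7708]
x = (I − A)⁻¹ d = adj(I−A)·d / det(I−A), with det(I−A) = 0.4800:
  x_W = (0.60·475 + 0.20·200) / 0.4800 = 325.00 / 0.4800 ≈ 677.08
  x_G = (0.15·475 + 0.85·200) / 0.4800 = 241.25 / 0.4800 ≈ 502.60

x_W = 677.08, x_G = 502.60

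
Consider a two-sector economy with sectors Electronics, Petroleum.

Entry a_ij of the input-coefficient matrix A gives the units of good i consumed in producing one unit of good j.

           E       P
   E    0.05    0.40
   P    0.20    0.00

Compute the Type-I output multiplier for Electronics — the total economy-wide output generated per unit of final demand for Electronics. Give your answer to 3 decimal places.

m_E = 1.379

I − A =
  [   0.95    -0.40]
  [  -0.20     1.00]
det(I−A) = (0.95)(1.00) − (-0.40)(-0.20) = 0.8700
adj(I−A) = [[1.00, 0.40], [0.20, 0.95]]
(I − A)⁻¹ = adj(I−A) / det(I−A) ≈
  [   1.1494     0.4598]
  [   0.2299     1.0920]
The output multiplier for sector j is the column-j sum of the Leontief inverse (I − A)⁻¹ = adj(I−A) / det(I−A).
Column E of adj(I−A): (1.00, 0.20); det(I−A) = 0.8700.
m_E = (1.00 + 0.20) / 0.8700 = 1.20 / 0.8700 ≈ 1.379.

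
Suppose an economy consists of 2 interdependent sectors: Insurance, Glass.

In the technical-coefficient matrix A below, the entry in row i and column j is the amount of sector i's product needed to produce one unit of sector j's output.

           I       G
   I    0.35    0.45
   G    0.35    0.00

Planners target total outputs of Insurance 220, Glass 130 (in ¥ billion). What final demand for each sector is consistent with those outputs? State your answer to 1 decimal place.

d_I = 84.5, d_G = 53.0

I − A =
  [   0.65    -0.45]
  [  -0.35     1.00]
d = (I − A) x:
  d_I = (+0.65)·220 + (-0.45)·130 = 84.5
  d_G = (-0.35)·220 + (+1.00)·130 = 53.0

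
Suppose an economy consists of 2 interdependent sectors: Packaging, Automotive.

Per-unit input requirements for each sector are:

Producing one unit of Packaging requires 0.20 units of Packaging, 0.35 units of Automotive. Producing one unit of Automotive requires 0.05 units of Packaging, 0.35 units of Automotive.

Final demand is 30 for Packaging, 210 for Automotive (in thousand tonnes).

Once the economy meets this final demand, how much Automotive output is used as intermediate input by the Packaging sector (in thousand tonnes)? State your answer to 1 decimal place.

I − A =
  [   0.80    -0.05]
  [  -0.35     0.65]
det(I−A) = (0.80)(0.65) − (-0.05)(-0.35) = 0.5025
adj(I−A) = [[0.65, 0.05], [0.35, 0.80]]
(I − A)⁻¹ = adj(I−A) / det(I−A) ≈
  [   1.2935     0.0995]
  [   0.6965     1.5920]
First solve x = (I − A)⁻¹ d = adj(I−A)·d / det(I−A); in particular x_1 = (0.65·30 + 0.05·210) / 0.5025 = 30.00 / 0.5025 ≈ 59.701.
Intermediate flow from 2 to 1: z_21 = a_21 · x_1 = 0.35 × 30.00 / 0.5025 = 10.50 / 0.5025 ≈ 20.9.

z_21 = 20.9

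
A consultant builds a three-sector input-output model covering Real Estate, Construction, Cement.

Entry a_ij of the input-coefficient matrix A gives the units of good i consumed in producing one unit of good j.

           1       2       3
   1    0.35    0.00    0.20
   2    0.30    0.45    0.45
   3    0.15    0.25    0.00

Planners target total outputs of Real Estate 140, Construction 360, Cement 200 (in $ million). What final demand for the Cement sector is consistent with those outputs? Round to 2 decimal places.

d_3 = 89.00

I − A =
  [   0.65     0.00    -0.20]
  [  -0.30     0.55    -0.45]
  [  -0.15    -0.25     1.00]
d = (I − A) x:
  d_1 = (+0.65)·140 + (+0.00)·360 + (-0.20)·200 = 51.00
  d_2 = (-0.30)·140 + (+0.55)·360 + (-0.45)·200 = 66.00
  d_3 = (-0.15)·140 + (-0.25)·360 + (+1.00)·200 = 89.00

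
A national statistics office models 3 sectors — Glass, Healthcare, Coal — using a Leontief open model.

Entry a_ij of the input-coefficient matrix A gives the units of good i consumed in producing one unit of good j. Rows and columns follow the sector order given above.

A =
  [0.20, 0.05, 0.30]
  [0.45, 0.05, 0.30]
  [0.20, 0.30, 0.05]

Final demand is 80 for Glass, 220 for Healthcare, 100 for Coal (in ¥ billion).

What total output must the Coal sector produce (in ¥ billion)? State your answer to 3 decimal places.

x_3 = 293.018

I − A =
  [   0.80    -0.05    -0.30]
  [  -0.45     0.95    -0.30]
  [  -0.20    -0.30     0.95]
Cofactors of I−A, C_ij = (−1)^(i+j)·(minor ij) (rows/columns in the sector order above):
  C_11 = (0.95)(0.95) − (-0.30)(-0.30) = 0.8125
  C_12 = −[(-0.45)(0.95) − (-0.30)(-0.20)] = 0.4875
  C_13 = (-0.45)(-0.30) − (0.95)(-0.20) = 0.3250
  C_21 = −[(-0.05)(0.95) − (-0.30)(-0.30)] = 0.1375
  C_22 = (0.80)(0.95) − (-0.30)(-0.20) = 0.7000
  C_23 = −[(0.80)(-0.30) − (-0.05)(-0.20)] = 0.2500
  C_31 = (-0.05)(-0.30) − (-0.30)(0.95) = 0.3000
  C_32 = −[(0.80)(-0.30) − (-0.30)(-0.45)] = 0.3750
  C_33 = (0.80)(0.95) − (-0.05)(-0.45) = 0.7375
det(I−A) = Σ_j (I−A)_1j·C_1j = (0.80)(0.8125) + (-0.05)(0.4875) + (-0.30)(0.3250) = 0.528125
adj(I−A) = Cᵀ =
  [ 0.8125   0.1375   0.3000]
  [ 0.4875   0.7000   0.3750]
  [ 0.3250   0.2500   0.7375]
(I − A)⁻¹ = adj(I−A) / det(I−A) ≈
  [   1.5385     0.2604     0.5680]
  [   0.9231     1.3254     0.7101]
  [   0.6154     0.4734     1.3964]
x = (I − A)⁻¹ d = adj(I−A)·d / det(I−A), with det(I−A) = 0.528125:
  x_1 = (0.8125·80 + 0.1375·220 + 0.3000·100) / 0.528125 = 125.25 / 0.528125 ≈ 237.160
  x_2 = (0.4875·80 + 0.7000·220 + 0.3750·100) / 0.528125 = 230.50 / 0.528125 ≈ 436.450
  x_3 = (0.3250·80 + 0.2500·220 + 0.7375·100) / 0.528125 = 154.75 / 0.528125 ≈ 293.018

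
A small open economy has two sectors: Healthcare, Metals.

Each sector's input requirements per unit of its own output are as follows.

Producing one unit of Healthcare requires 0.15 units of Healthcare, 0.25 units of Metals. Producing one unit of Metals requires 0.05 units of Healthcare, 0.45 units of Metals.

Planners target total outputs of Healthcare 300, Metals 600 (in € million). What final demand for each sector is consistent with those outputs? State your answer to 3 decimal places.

d_H = 225.000, d_M = 255.000

I − A =
  [   0.85    -0.05]
  [  -0.25     0.55]
d = (I − A) x:
  d_H = (+0.85)·300 + (-0.05)·600 = 225.000
  d_M = (-0.25)·300 + (+0.55)·600 = 255.000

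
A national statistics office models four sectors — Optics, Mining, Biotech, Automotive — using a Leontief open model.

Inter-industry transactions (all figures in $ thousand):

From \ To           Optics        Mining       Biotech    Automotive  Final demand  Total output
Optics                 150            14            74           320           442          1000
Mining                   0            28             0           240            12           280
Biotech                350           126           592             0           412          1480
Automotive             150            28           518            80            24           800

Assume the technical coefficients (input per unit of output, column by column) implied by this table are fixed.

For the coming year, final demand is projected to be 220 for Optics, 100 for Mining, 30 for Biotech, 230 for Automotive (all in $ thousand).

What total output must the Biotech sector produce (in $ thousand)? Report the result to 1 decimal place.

x_3 = 660.9

Technical coefficients a_ij = z_ij / X_j:
  a_11 = 150/1000 = 0.15, a_21 = 0/1000 = 0.00, a_31 = 350/1000 = 0.35, a_41 = 150/1000 = 0.15
  a_12 = 14/280 = 0.05, a_22 = 28/280 = 0.10, a_32 = 126/280 = 0.45, a_42 = 28/280 = 0.10
  a_13 = 74/1480 = 0.05, a_23 = 0/1480 = 0.00, a_33 = 592/1480 = 0.40, a_43 = 518/1480 = 0.35
  a_14 = 320/800 = 0.40, a_24 = 240/800 = 0.30, a_34 = 0/800 = 0.00, a_44 = 80/800 = 0.10
I − A =
  [   0.85    -0.05    -0.05    -0.40]
  [   0.00     0.90     0.00    -0.30]
  [  -0.35    -0.45     0.60     0.00]
  [  -0.15    -0.10    -0.35     0.90]
Compute the cofactors C_ij = (−1)^(i+j)·(3×3 minor ij) of I−A; the adjugate is their transpose:
adj(I−A) = Cᵀ =
  [ 0.420750   0.134250   0.170250   0.231750]
  [ 0.063750   0.358250   0.091500   0.147750]
  [ 0.293250   0.347000   0.606750   0.246000]
  [ 0.191250   0.197125   0.274500   0.443250]
det(I−A) = Σ_j (I−A)_1j·C_1j = (0.85)(0.420750) + (-0.05)(0.063750) + (-0.05)(0.293250) + (-0.40)(0.191250) = 0.2632875
(I − A)⁻¹ = adj(I−A) / det(I−A) ≈
  [   1.5981     0.5099     0.6466     0.8802]
  [   0.2421     1.3607     0.3475     0.5612]
  [   1.1138     1.3180     2.3045     0.9343]
  [   0.7264     0.7487     1.0426     1.6835]
x = (I − A)⁻¹ d = adj(I−A)·d / det(I−A), with det(I−A) = 0.2632875:
  x_1 = (0.420750·220 + 0.134250·100 + 0.170250·30 + 0.231750·230) / 0.2632875 = 164.40 / 0.2632875 ≈ 624.4
  x_2 = (0.063750·220 + 0.358250·100 + 0.091500·30 + 0.147750·230) / 0.2632875 = 86.5775 / 0.2632875 ≈ 328.8
  x_3 = (0.293250·220 + 0.347000·100 + 0.606750·30 + 0.246000·230) / 0.2632875 = 173.9975 / 0.2632875 ≈ 660.9
  x_4 = (0.191250·220 + 0.197125·100 + 0.274500·30 + 0.443250·230) / 0.2632875 = 171.97 / 0.2632875 ≈ 653.2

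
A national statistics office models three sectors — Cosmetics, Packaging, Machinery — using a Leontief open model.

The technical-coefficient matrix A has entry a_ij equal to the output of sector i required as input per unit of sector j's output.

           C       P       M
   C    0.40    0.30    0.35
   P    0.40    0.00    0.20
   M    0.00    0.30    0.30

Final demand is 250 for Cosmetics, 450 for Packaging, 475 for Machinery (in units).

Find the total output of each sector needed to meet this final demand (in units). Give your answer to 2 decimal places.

I − A =
  [   0.60    -0.30    -0.35]
  [  -0.40     1.00    -0.20]
  [   0.00    -0.30     0.70]
Cofactors of I−A, C_ij = (−1)^(i+j)·(minor ij) (rows/columns in the sector order above):
  C_11 = (1.00)(0.70) − (-0.20)(-0.30) = 0.6400
  C_12 = −[(-0.40)(0.70) − (-0.20)(0.00)] = 0.2800
  C_13 = (-0.40)(-0.30) − (1.00)(0.00) = 0.1200
  C_21 = −[(-0.30)(0.70) − (-0.35)(-0.30)] = 0.3150
  C_22 = (0.60)(0.70) − (-0.35)(0.00) = 0.4200
  C_23 = −[(0.60)(-0.30) − (-0.30)(0.00)] = 0.1800
  C_31 = (-0.30)(-0.20) − (-0.35)(1.00) = 0.4100
  C_32 = −[(0.60)(-0.20) − (-0.35)(-0.40)] = 0.2600
  C_33 = (0.60)(1.00) − (-0.30)(-0.40) = 0.4800
det(I−A) = Σ_j (I−A)_1j·C_1j = (0.60)(0.6400) + (-0.30)(0.2800) + (-0.35)(0.1200) = 0.2580
adj(I−A) = Cᵀ =
  [ 0.6400   0.3150   0.4100]
  [ 0.2800   0.4200   0.2600]
  [ 0.1200   0.1800   0.4800]
(I − A)⁻¹ = adj(I−A) / det(I−A) ≈
  [   2.4806     1.2209     1.5891]
  [   1.0853     1.6279     1.0078]
  [   0.4651     0.6977     1.8605]
x = (I − A)⁻¹ d = adj(I−A)·d / det(I−A), with det(I−A) = 0.2580:
  x_C = (0.6400·250 + 0.3150·450 + 0.4100·475) / 0.2580 = 496.50 / 0.2580 ≈ 1924.42
  x_P = (0.2800·250 + 0.4200·450 + 0.2600·475) / 0.2580 = 382.50 / 0.2580 ≈ 1482.56
  x_M = (0.1200·250 + 0.1800·450 + 0.4800·475) / 0.2580 = 339.00 / 0.2580 ≈ 1313.95

x_C = 1924.42, x_P = 1482.56, x_M = 1313.95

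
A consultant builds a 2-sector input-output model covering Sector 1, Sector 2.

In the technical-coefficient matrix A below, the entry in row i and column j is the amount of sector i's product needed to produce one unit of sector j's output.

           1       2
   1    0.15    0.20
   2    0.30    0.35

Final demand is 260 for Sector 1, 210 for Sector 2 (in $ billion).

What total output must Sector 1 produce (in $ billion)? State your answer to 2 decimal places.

x_1 = 428.43

I − A =
  [   0.85    -0.20]
  [  -0.30     0.65]
det(I−A) = (0.85)(0.65) − (-0.20)(-0.30) = 0.4925
adj(I−A) = [[0.65, 0.20], [0.30, 0.85]]
(I − A)⁻¹ = adj(I−A) / det(I−A) ≈
  [   1.3198     0.4061]
  [   0.6091     1.7259]
x = (I − A)⁻¹ d = adj(I−A)·d / det(I−A), with det(I−A) = 0.4925:
  x_1 = (0.65·260 + 0.20·210) / 0.4925 = 211.00 / 0.4925 ≈ 428.43
  x_2 = (0.30·260 + 0.85·210) / 0.4925 = 256.50 / 0.4925 ≈ 520.81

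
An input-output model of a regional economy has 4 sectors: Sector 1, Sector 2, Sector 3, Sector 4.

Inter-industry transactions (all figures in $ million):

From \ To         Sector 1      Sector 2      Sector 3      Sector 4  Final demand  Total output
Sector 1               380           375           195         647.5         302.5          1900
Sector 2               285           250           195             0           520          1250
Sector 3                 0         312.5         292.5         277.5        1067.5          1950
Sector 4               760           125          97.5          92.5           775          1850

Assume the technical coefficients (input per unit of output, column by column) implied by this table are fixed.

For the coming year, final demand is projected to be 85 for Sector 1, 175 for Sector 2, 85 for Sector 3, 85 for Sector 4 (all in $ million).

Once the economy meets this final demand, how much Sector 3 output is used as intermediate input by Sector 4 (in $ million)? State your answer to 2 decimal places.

Technical coefficients a_ij = z_ij / X_j:
  a_11 = 380/1900 = 0.20, a_21 = 285/1900 = 0.15, a_31 = 0/1900 = 0.00, a_41 = 760/1900 = 0.40
  a_12 = 375/1250 = 0.30, a_22 = 250/1250 = 0.20, a_32 = 312.5/1250 = 0.25, a_42 = 125/1250 = 0.10
  a_13 = 195/1950 = 0.10, a_23 = 195/1950 = 0.10, a_33 = 292.5/1950 = 0.15, a_43 = 97.5/1950 = 0.05
  a_14 = 647.5/1850 = 0.35, a_24 = 0/1850 = 0.00, a_34 = 277.5/1850 = 0.15, a_44 = 92.5/1850 = 0.05
I − A =
  [   0.80    -0.30    -0.10    -0.35]
  [  -0.15     0.80    -0.10     0.00]
  [   0.00    -0.25     0.85    -0.15]
  [  -0.40    -0.10    -0.05     0.95]
Compute the cofactors C_ij = (−1)^(i+j)·(3×3 minor ij) of I−A; the adjugate is their transpose:
adj(I−A) = Cᵀ =
  [ 0.614750   0.299375   0.122000   0.245750]
  [ 0.126000   0.515000   0.078875   0.058875]
  [ 0.085875   0.185000   0.448000   0.102375]
  [ 0.276625   0.190000   0.083250   0.482000]
det(I−A) = Σ_j (I−A)_1j·C_1j = (0.80)(0.614750) + (-0.30)(0.126000) + (-0.10)(0.085875) + (-0.35)(0.276625) = 0.34859375
(I − A)⁻¹ = adj(I−A) / det(I−A) ≈
  [   1.7635     0.8588     0.3500     0.7050]
  [   0.3615     1.4774     0.2263     0.1689]
  [   0.2463     0.5307     1.2852     0.2937]
  [   0.7935     0.5450     0.2388     1.3827]
First solve x = (I − A)⁻¹ d = adj(I−A)·d / det(I−A); in particular x_4 = (0.276625·85 + 0.190000·175 + 0.083250·85 + 0.482000·85) / 0.34859375 = 104.809375 / 0.34859375 ≈ 300.6634.
Intermediate flow from 3 to 4: z_34 = a_34 · x_4 = 0.15 × 104.809375 / 0.34859375 = 15.72140625 / 0.34859375 ≈ 45.10.

z_34 = 45.10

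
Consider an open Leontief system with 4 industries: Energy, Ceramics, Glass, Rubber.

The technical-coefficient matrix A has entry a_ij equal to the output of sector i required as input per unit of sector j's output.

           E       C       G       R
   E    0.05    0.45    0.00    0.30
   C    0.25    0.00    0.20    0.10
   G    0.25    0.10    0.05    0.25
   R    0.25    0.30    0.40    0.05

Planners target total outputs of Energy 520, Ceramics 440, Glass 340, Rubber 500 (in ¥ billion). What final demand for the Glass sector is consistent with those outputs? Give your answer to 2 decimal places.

I − A =
  [   0.95    -0.45     0.00    -0.30]
  [  -0.25     1.00    -0.20    -0.10]
  [  -0.25    -0.10     0.95    -0.25]
  [  -0.25    -0.30    -0.40     0.95]
d = (I − A) x:
  d_E = (+0.95)·520 + (-0.45)·440 + (+0.00)·340 + (-0.30)·500 = 146.00
  d_C = (-0.25)·520 + (+1.00)·440 + (-0.20)·340 + (-0.10)·500 = 192.00
  d_G = (-0.25)·520 + (-0.10)·440 + (+0.95)·340 + (-0.25)·500 = 24.00
  d_R = (-0.25)·520 + (-0.30)·440 + (-0.40)·340 + (+0.95)·500 = 77.00

d_G = 24.00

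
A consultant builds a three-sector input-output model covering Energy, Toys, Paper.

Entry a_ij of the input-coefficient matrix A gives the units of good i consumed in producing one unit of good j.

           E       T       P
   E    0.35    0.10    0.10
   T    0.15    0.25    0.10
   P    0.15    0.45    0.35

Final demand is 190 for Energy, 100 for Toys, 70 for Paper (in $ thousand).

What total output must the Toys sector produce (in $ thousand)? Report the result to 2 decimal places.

x_T = 262.12

I − A =
  [   0.65    -0.10    -0.10]
  [  -0.15     0.75    -0.10]
  [  -0.15    -0.45     0.65]
Cofactors of I−A, C_ij = (−1)^(i+j)·(minor ij) (rows/columns in the sector order above):
  C_11 = (0.75)(0.65) − (-0.10)(-0.45) = 0.4425
  C_12 = −[(-0.15)(0.65) − (-0.10)(-0.15)] = 0.1125
  C_13 = (-0.15)(-0.45) − (0.75)(-0.15) = 0.1800
  C_21 = −[(-0.10)(0.65) − (-0.10)(-0.45)] = 0.1100
  C_22 = (0.65)(0.65) − (-0.10)(-0.15) = 0.4075
  C_23 = −[(0.65)(-0.45) − (-0.10)(-0.15)] = 0.3075
  C_31 = (-0.10)(-0.10) − (-0.10)(0.75) = 0.0850
  C_32 = −[(0.65)(-0.10) − (-0.10)(-0.15)] = 0.0800
  C_33 = (0.65)(0.75) − (-0.10)(-0.15) = 0.4725
det(I−A) = Σ_j (I−A)_1j·C_1j = (0.65)(0.4425) + (-0.10)(0.1125) + (-0.10)(0.1800) = 0.258375
adj(I−A) = Cᵀ =
  [ 0.4425   0.1100   0.0850]
  [ 0.1125   0.4075   0.0800]
  [ 0.1800   0.3075   0.4725]
(I − A)⁻¹ = adj(I−A) / det(I−A) ≈
  [   1.7126     0.4257     0.3290]
  [   0.4354     1.5772     0.3096]
  [   0.6967     1.1901     1.8287]
x = (I − A)⁻¹ d = adj(I−A)·d / det(I−A), with det(I−A) = 0.258375:
  x_E = (0.4425·190 + 0.1100·100 + 0.0850·70) / 0.258375 = 101.025 / 0.258375 ≈ 391.00
  x_T = (0.1125·190 + 0.4075·100 + 0.0800·70) / 0.258375 = 67.725 / 0.258375 ≈ 262.12
  x_P = (0.1800·190 + 0.3075·100 + 0.4725·70) / 0.258375 = 98.025 / 0.258375 ≈ 379.39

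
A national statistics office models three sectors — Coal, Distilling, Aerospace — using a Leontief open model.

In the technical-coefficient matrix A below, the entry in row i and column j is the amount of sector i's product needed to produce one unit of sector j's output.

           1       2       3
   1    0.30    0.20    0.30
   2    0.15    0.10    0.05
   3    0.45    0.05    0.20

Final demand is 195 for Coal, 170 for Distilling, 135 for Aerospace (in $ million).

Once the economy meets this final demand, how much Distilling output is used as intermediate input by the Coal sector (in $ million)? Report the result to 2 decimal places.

I − A =
  [   0.70    -0.20    -0.30]
  [  -0.15     0.90    -0.05]
  [  -0.45    -0.05     0.80]
Cofactors of I−A, C_ij = (−1)^(i+j)·(minor ij) (rows/columns in the sector order above):
  C_11 = (0.90)(0.80) − (-0.05)(-0.05) = 0.7175
  C_12 = −[(-0.15)(0.80) − (-0.05)(-0.45)] = 0.1425
  C_13 = (-0.15)(-0.05) − (0.90)(-0.45) = 0.4125
  C_21 = −[(-0.20)(0.80) − (-0.30)(-0.05)] = 0.1750
  C_22 = (0.70)(0.80) − (-0.30)(-0.45) = 0.4250
  C_23 = −[(0.70)(-0.05) − (-0.20)(-0.45)] = 0.1250
  C_31 = (-0.20)(-0.05) − (-0.30)(0.90) = 0.2800
  C_32 = −[(0.70)(-0.05) − (-0.30)(-0.15)] = 0.0800
  C_33 = (0.70)(0.90) − (-0.20)(-0.15) = 0.6000
det(I−A) = Σ_j (I−A)_1j·C_1j = (0.70)(0.7175) + (-0.20)(0.1425) + (-0.30)(0.4125) = 0.3500
adj(I−A) = Cᵀ =
  [ 0.7175   0.1750   0.2800]
  [ 0.1425   0.4250   0.0800]
  [ 0.4125   0.1250   0.6000]
(I − A)⁻¹ = adj(I−A) / det(I−A) ≈
  [   2.0500     0.5000     0.8000]
  [   0.4071     1.2143     0.2286]
  [   1.1786     0.3571     1.7143]
First solve x = (I − A)⁻¹ d = adj(I−A)·d / det(I−A); in particular x_1 = (0.7175·195 + 0.1750·170 + 0.2800·135) / 0.3500 = 207.4625 / 0.3500 = 592.7500.
Intermediate flow from 2 to 1: z_21 = a_21 · x_1 = 0.15 × 207.4625 / 0.3500 = 31.119375 / 0.3500 ≈ 88.91.

z_21 = 88.91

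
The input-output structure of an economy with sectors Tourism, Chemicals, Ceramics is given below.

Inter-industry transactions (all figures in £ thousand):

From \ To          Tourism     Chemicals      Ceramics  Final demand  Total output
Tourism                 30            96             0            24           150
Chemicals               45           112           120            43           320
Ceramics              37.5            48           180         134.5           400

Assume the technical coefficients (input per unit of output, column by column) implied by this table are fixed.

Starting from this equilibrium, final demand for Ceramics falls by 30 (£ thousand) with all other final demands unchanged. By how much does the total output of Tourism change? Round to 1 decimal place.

Technical coefficients a_ij = z_ij / X_j:
  a_11 = 30/150 = 0.20, a_21 = 45/150 = 0.30, a_31 = 37.5/150 = 0.25
  a_12 = 96/320 = 0.30, a_22 = 112/320 = 0.35, a_32 = 48/320 = 0.15
  a_13 = 0/400 = 0.00, a_23 = 120/400 = 0.30, a_33 = 180/400 = 0.45
I − A =
  [   0.80    -0.30     0.00]
  [  -0.30     0.65    -0.30]
  [  -0.25    -0.15     0.55]
Cofactors of I−A, C_ij = (−1)^(i+j)·(minor ij) (rows/columns in the sector order above):
  C_11 = (0.65)(0.55) − (-0.30)(-0.15) = 0.3125
  C_12 = −[(-0.30)(0.55) − (-0.30)(-0.25)] = 0.2400
  C_13 = (-0.30)(-0.15) − (0.65)(-0.25) = 0.2075
  C_21 = −[(-0.30)(0.55) − (0.00)(-0.15)] = 0.1650
  C_22 = (0.80)(0.55) − (0.00)(-0.25) = 0.4400
  C_23 = −[(0.80)(-0.15) − (-0.30)(-0.25)] = 0.1950
  C_31 = (-0.30)(-0.30) − (0.00)(0.65) = 0.0900
  C_32 = −[(0.80)(-0.30) − (0.00)(-0.30)] = 0.2400
  C_33 = (0.80)(0.65) − (-0.30)(-0.30) = 0.4300
det(I−A) = Σ_j (I−A)_1j·C_1j = (0.80)(0.3125) + (-0.30)(0.2400) + (0.00)(0.2075) = 0.1780
adj(I−A) = Cᵀ =
  [ 0.3125   0.1650   0.0900]
  [ 0.2400   0.4400   0.2400]
  [ 0.2075   0.1950   0.4300]
(I − A)⁻¹ = adj(I−A) / det(I−A) ≈
  [   1.7556     0.9270     0.5056]
  [   1.3483     2.4719     1.3483]
  [   1.1657     1.0955     2.4157]
Δx = (I − A)⁻¹ Δd with Δd having -30 in the Ceramics component and 0 elsewhere.
So Δx_1 = L_13 · (-30), where L_13 = adj(I−A)_13 / det(I−A) = 0.0900 / 0.1780.
Δx_1 = 0.0900 × (-30) / 0.1780 = -2.70 / 0.1780 ≈ -15.2.

Δx_1 = -15.2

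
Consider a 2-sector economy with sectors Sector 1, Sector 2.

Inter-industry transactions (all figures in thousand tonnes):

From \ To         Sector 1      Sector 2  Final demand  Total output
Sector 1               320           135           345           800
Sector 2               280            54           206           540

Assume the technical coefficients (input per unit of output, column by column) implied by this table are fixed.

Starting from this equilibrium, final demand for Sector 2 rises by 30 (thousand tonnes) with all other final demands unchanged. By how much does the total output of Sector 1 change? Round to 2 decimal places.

Δx_1 = 16.57

Technical coefficients a_ij = z_ij / X_j:
  a_11 = 320/800 = 0.40, a_21 = 280/800 = 0.35
  a_12 = 135/540 = 0.25, a_22 = 54/540 = 0.10
I − A =
  [   0.60    -0.25]
  [  -0.35     0.90]
det(I−A) = (0.60)(0.90) − (-0.25)(-0.35) = 0.4525
adj(I−A) = [[0.90, 0.25], [0.35, 0.60]]
(I − A)⁻¹ = adj(I−A) / det(I−A) ≈
  [   1.9890     0.5525]
  [   0.7735     1.3260]
Δx = (I − A)⁻¹ Δd with Δd having +30 in the Sector 2 component and 0 elsewhere.
So Δx_1 = L_12 · (+30), where L_12 = adj(I−A)_12 / det(I−A) = 0.25 / 0.4525.
Δx_1 = 0.25 × (+30) / 0.4525 = 7.50 / 0.4525 ≈ 16.57.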